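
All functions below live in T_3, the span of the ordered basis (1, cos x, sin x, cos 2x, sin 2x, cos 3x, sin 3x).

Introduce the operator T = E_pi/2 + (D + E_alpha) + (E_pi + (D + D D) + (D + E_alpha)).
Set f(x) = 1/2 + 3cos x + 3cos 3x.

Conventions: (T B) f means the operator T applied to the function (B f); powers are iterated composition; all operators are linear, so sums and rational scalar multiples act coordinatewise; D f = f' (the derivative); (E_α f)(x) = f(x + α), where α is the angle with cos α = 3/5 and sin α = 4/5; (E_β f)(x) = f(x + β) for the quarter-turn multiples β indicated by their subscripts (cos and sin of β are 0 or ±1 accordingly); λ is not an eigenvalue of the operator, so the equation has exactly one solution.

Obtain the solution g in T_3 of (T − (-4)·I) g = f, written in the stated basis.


write g with unknown coordinates in the stated basis and equate coefficients in (T − (-4)·I) g = f
solving from the highest basis element down gives g = 1/16 + (3/13)cos x + (21/52)sin x - (369/2152)cos 3x + (51/269)sin 3x
check: T g = 1/4 + (27/13)cos x - (21/13)sin x + (1983/538)cos 3x - (204/269)sin 3x
so T g − (-4)·g = 1/2 + 3cos x + 3cos 3x = f ✓

the result is g(x) = 1/16 + (3/13)cos x + (21/52)sin x - (369/2152)cos 3x + (51/269)sin 3x


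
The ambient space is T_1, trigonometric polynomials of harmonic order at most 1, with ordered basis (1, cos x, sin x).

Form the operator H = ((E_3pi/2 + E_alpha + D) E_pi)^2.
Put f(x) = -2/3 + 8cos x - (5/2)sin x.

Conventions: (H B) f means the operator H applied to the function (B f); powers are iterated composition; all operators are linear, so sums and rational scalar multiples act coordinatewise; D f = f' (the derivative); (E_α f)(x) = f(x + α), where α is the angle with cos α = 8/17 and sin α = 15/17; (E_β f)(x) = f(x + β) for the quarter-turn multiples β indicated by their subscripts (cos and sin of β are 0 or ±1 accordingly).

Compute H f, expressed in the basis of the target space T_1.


E_pi f = -2/3 - 8cos x + (5/2)sin x
E_3pi/2 E_pi f = -2/3 - (5/2)cos x - 8sin x
E_alpha E_pi f = -2/3 - (53/34)cos x + (140/17)sin x
D E_pi f = (5/2)cos x + 8sin x
(E_3pi/2 + E_alpha + D) E_pi f = -4/3 - (53/34)cos x + (140/17)sin x
E_pi ((E_3pi/2 + E_alpha + D) E_pi) f = -4/3 + (53/34)cos x - (140/17)sin x
E_3pi/2 E_pi ((E_3pi/2 + E_alpha + D) E_pi) f = -4/3 + (140/17)cos x + (53/34)sin x
E_alpha E_pi ((E_3pi/2 + E_alpha + D) E_pi) f = -4/3 - (1888/289)cos x - (3035/578)sin x
D E_pi ((E_3pi/2 + E_alpha + D) E_pi) f = -(140/17)cos x - (53/34)sin x
(E_3pi/2 + E_alpha + D) E_pi ((E_3pi/2 + E_alpha + D) E_pi) f = -8/3 - (1888/289)cos x - (3035/578)sin x

g(x) = -8/3 - (1888/289)cos x - (3035/578)sin x


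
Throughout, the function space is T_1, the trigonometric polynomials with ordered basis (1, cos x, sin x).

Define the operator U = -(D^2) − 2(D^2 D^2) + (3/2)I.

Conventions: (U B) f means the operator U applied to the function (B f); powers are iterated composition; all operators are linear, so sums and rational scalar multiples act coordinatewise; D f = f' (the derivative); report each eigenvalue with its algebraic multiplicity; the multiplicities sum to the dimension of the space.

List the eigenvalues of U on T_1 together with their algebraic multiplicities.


λ = 1/2 (multiplicity 2), λ = 3/2 (multiplicity 1)

image of 1: 3/2
image of cos x: (1/2)cos x
image of sin x: (1/2)sin x
the matrix is diagonal; its diagonal is (3/2, 1/2, 1/2)
for a triangular matrix the eigenvalues are the diagonal entries, with algebraic multiplicity their repetition count


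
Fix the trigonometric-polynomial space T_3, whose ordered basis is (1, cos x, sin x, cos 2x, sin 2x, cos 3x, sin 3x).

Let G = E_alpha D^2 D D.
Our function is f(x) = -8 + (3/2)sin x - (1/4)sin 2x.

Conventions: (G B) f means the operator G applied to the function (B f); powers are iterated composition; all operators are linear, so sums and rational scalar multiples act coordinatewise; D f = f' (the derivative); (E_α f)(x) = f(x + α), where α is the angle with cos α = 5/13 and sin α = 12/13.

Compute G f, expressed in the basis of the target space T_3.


the result is g(x) = (18/13)cos x + (15/26)sin x - (480/169)cos 2x + (476/169)sin 2x

D f = (3/2)cos x - (1/2)cos 2x
D D f = -(3/2)sin x + sin 2x
D (D D) f = -(3/2)cos x + 2cos 2x
D D (D D) f = (3/2)sin x - 4sin 2x
E_alpha D^2 (D D) f = (18/13)cos x + (15/26)sin x - (480/169)cos 2x + (476/169)sin 2x


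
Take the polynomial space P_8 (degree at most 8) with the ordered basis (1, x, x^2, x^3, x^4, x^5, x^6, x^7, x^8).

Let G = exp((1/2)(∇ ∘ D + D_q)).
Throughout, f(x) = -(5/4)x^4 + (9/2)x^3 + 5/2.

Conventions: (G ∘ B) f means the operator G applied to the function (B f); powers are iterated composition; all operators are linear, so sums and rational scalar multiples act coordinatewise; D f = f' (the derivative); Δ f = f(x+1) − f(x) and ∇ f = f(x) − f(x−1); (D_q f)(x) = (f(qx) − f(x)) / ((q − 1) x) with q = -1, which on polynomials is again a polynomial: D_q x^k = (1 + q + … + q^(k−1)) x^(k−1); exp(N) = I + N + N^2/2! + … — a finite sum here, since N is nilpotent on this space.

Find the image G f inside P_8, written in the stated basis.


the image equals g(x) = -(5/4)x^4 + (9/2)x^3 - (21/4)x^2 + 21x - 33/8

order-1 term: -(21/4)x^2 + 21x - 37/4
order-2 term: 21/8
the series for exp((1/2)(∇ ∘ D + D_q)) f terminates at order 2
exp((1/2)(∇ ∘ D + D_q)) f = -(5/4)x^4 + (9/2)x^3 - (21/4)x^2 + 21x - 33/8


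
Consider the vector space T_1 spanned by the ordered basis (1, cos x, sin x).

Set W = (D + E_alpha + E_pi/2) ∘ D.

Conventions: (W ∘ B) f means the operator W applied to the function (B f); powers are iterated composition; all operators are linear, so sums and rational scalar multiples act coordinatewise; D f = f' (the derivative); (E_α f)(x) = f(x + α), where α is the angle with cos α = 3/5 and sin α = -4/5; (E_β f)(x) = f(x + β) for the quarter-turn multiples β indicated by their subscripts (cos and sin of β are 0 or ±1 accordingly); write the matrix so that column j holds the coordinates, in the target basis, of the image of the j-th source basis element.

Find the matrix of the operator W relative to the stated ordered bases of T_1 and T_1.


the matrix is [[0, 0, 0]; [0, -6/5, 3/5]; [0, -3/5, -6/5]] (rows listed top to bottom)

image of 1: 0
image of cos x: -(6/5)cos x - (3/5)sin x
image of sin x: (3/5)cos x - (6/5)sin x
each image's coordinates form column j of the matrix


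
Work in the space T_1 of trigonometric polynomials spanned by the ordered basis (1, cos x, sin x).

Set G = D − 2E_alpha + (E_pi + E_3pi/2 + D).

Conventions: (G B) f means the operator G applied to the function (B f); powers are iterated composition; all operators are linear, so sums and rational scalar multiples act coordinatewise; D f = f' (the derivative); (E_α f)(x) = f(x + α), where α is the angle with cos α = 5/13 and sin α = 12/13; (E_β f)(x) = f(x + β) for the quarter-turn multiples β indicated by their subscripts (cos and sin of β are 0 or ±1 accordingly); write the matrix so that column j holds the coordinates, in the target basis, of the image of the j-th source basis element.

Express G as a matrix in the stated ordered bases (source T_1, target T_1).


the matrix is [[0, 0, 0]; [0, -23/13, -11/13]; [0, 11/13, -23/13]] (rows listed top to bottom)

image of 1: 0
image of cos x: -(23/13)cos x + (11/13)sin x
image of sin x: -(11/13)cos x - (23/13)sin x
each image's coordinates form column j of the matrix


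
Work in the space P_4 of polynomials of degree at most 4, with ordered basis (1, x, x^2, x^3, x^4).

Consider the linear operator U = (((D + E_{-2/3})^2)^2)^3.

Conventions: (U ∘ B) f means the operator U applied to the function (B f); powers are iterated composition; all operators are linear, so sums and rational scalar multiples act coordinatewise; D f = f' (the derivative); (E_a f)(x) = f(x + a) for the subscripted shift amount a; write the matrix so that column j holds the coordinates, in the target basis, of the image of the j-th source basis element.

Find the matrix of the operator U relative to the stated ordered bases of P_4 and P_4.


image of 1: 1
image of x: x + 4
image of x^2: x^2 + 8x + 20
image of x^3: x^3 + 12x^2 + 60x + 104
image of x^4: x^4 + 16x^3 + 120x^2 + 416x + 5096/9
each image's coordinates form column j of the matrix

the matrix is [[1, 4, 20, 104, 5096/9]; [0, 1, 8, 60, 416]; [0, 0, 1, 12, 120]; [0, 0, 0, 1, 16]; [0, 0, 0, 0, 1]] (rows listed top to bottom)


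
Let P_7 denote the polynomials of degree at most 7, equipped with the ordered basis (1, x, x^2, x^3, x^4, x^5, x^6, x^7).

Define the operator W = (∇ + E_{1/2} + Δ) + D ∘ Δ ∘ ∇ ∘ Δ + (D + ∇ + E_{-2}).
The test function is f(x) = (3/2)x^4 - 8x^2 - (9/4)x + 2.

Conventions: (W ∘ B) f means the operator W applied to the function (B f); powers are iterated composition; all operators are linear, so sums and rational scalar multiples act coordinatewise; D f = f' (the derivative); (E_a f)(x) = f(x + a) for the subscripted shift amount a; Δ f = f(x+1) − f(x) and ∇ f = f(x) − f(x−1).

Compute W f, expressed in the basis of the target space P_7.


∇ f = 6x^3 - 9x^2 - 10x + 17/4
E_{1/2} f = (3/2)x^4 + 3x^3 - (23/4)x^2 - (19/2)x - 33/32
Δ f = 6x^3 + 9x^2 - 10x - 35/4
(∇ + E_{1/2} + Δ) f = (3/2)x^4 + 15x^3 - (23/4)x^2 - (59/2)x - 177/32
Δ f = 6x^3 + 9x^2 - 10x - 35/4
∇ Δ f = 18x^2 - 13
Δ ∇ Δ f = 36x + 18
D (Δ ∘ ∇) Δ f = 36
D f = 6x^3 - 16x - 9/4
∇ f = 6x^3 - 9x^2 - 10x + 17/4
E_{-2} f = (3/2)x^4 - 12x^3 + 28x^2 - (73/4)x - 3/2
(D + ∇ + E_{-2}) f = (3/2)x^4 + 19x^2 - (177/4)x + 1/2
((∇ + E_{1/2} + Δ) + D ∘ Δ ∘ ∇ ∘ Δ + (D + ∇ + E_{-2})) f = 3x^4 + 15x^3 + (53/4)x^2 - (295/4)x + 991/32

the image equals g(x) = 3x^4 + 15x^3 + (53/4)x^2 - (295/4)x + 991/32


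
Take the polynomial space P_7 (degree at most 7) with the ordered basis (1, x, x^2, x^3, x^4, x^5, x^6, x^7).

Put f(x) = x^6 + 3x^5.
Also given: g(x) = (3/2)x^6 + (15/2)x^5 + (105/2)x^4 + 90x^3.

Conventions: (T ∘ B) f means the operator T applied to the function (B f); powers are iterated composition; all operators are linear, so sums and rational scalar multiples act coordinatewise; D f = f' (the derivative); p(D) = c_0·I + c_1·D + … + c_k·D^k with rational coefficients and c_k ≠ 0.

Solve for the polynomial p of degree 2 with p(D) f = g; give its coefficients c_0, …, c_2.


c_0 = 3/2, c_1 = 1/2, c_2 = 3/2

D^0 f = x^6 + 3x^5
D^1 f = 6x^5 + 15x^4
D^2 f = 30x^4 + 60x^3
matching coefficients of g against c_0 f + c_1 Df + … from the top degree down determines the c_i
solution: c_0 = 3/2, c_1 = 1/2, c_2 = 3/2


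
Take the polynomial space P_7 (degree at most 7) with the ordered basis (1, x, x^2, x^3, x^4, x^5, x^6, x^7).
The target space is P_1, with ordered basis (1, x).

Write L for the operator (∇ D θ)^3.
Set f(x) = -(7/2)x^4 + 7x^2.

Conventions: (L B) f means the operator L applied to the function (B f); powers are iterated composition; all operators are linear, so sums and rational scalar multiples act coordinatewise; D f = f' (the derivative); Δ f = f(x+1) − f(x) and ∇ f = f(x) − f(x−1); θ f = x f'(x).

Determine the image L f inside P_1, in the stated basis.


g(x) = 0

θ f = -14x^4 + 14x^2
D θ f = -56x^3 + 28x
∇ D θ f = -168x^2 + 168x - 28
θ (∇ D θ) f = -336x^2 + 168x
D θ (∇ D θ) f = -672x + 168
∇ D θ (∇ D θ) f = -672
θ (∇ D θ) (∇ D θ) f = 0
D θ (∇ D θ) (∇ D θ) f = 0
∇ D θ (∇ D θ) (∇ D θ) f = 0


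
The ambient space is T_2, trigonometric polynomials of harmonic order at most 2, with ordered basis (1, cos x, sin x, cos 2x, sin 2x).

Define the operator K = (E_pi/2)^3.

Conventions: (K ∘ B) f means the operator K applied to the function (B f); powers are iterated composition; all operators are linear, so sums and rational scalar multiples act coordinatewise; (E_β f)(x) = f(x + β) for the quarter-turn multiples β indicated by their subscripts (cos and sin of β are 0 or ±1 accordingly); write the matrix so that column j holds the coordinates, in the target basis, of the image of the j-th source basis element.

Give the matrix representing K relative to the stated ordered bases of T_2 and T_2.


the matrix is [[1, 0, 0, 0, 0]; [0, 0, -1, 0, 0]; [0, 1, 0, 0, 0]; [0, 0, 0, -1, 0]; [0, 0, 0, 0, -1]] (rows listed top to bottom)

image of 1: 1
image of cos x: sin x
image of sin x: -cos x
image of cos 2x: -cos 2x
image of sin 2x: -sin 2x
each image's coordinates form column j of the matrix


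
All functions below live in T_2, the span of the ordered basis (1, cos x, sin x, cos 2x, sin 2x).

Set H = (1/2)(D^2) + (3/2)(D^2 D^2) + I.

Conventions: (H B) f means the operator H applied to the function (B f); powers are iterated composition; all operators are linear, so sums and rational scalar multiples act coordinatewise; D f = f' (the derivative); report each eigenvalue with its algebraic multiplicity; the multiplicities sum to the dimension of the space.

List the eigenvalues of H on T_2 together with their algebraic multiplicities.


λ = 1 (multiplicity 1), λ = 2 (multiplicity 2), λ = 23 (multiplicity 2)

image of 1: 1
image of cos x: 2cos x
image of sin x: 2sin x
image of cos 2x: 23cos 2x
image of sin 2x: 23sin 2x
the matrix is diagonal; its diagonal is (1, 2, 2, 23, 23)
for a triangular matrix the eigenvalues are the diagonal entries, with algebraic multiplicity their repetition count


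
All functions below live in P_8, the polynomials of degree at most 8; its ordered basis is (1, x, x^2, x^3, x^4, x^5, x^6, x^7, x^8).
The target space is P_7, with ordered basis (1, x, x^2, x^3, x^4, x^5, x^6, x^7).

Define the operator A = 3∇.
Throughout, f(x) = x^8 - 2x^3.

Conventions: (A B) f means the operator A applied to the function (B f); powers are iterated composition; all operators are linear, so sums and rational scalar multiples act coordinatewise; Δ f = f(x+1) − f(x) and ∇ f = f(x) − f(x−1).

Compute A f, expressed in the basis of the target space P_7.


g(x) = 24x^7 - 84x^6 + 168x^5 - 210x^4 + 168x^3 - 102x^2 + 42x - 9

∇ f = 8x^7 - 28x^6 + 56x^5 - 70x^4 + 56x^3 - 34x^2 + 14x - 3
(3∇) f = 24x^7 - 84x^6 + 168x^5 - 210x^4 + 168x^3 - 102x^2 + 42x - 9


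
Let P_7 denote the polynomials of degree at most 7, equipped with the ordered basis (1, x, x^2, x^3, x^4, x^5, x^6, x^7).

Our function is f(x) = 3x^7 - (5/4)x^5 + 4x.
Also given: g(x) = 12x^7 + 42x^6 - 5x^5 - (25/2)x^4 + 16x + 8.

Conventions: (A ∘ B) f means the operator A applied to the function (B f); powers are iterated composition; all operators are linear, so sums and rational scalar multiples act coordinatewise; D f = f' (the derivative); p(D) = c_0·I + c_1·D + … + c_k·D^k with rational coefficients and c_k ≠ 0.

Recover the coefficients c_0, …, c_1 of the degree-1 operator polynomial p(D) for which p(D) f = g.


c_0 = 4, c_1 = 2

D^0 f = 3x^7 - (5/4)x^5 + 4x
D^1 f = 21x^6 - (25/4)x^4 + 4
matching coefficients of g against c_0 f + c_1 Df + … from the top degree down determines the c_i
solution: c_0 = 4, c_1 = 2


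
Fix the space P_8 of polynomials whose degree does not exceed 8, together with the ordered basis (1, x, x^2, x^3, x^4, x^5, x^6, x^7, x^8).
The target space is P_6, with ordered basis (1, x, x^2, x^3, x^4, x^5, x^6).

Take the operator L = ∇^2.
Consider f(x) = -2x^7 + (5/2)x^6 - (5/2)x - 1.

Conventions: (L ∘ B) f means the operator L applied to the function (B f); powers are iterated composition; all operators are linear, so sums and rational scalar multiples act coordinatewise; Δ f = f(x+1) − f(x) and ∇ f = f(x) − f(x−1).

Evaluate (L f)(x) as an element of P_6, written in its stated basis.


∇ f = -14x^6 + 57x^5 - (215/2)x^4 + 120x^3 - (159/2)x^2 + 29x - 7
∇ ∇ f = -84x^5 + 495x^4 - 1280x^3 + 1785x^2 - 1318x + 407

the image equals g(x) = -84x^5 + 495x^4 - 1280x^3 + 1785x^2 - 1318x + 407


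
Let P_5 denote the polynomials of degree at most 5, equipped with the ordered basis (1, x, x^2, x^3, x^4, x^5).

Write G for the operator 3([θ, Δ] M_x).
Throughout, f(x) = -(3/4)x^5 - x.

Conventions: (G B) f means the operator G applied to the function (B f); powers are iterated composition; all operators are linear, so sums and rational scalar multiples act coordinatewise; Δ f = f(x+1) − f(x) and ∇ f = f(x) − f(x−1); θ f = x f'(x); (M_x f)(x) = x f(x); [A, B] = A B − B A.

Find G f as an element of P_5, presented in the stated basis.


the image equals g(x) = (27/2)x^5 + (135/2)x^4 + 135x^3 + 135x^2 + (147/2)x + 39/2

M_x f = -(3/4)x^6 - x^2
Δ M_x f = -(9/2)x^5 - (45/4)x^4 - 15x^3 - (45/4)x^2 - (13/2)x - 7/4
θ Δ M_x f = -(45/2)x^5 - 45x^4 - 45x^3 - (45/2)x^2 - (13/2)x
θ M_x f = -(9/2)x^6 - 2x^2
Δ θ M_x f = -27x^5 - (135/2)x^4 - 90x^3 - (135/2)x^2 - 31x - 13/2
[θ, Δ] M_x f = (9/2)x^5 + (45/2)x^4 + 45x^3 + 45x^2 + (49/2)x + 13/2
(3([θ, Δ] M_x)) f = (27/2)x^5 + (135/2)x^4 + 135x^3 + 135x^2 + (147/2)x + 39/2


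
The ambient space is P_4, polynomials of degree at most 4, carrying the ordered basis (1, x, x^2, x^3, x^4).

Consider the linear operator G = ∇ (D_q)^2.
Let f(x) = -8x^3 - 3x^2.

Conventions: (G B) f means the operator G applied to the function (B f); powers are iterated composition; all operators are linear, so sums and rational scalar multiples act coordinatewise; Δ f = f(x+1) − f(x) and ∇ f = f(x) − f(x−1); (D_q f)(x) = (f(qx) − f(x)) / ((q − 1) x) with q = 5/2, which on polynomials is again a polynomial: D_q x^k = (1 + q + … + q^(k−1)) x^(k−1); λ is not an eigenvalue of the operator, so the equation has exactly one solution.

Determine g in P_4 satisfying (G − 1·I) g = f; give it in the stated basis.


the image equals g(x) = 8x^3 + 3x^2 + 273

write g with unknown coordinates in the stated basis and equate coefficients in (G − 1·I) g = f
solving from the highest basis element down gives g = 8x^3 + 3x^2 + 273
check: G g = 273
so G g − 1·g = -8x^3 - 3x^2 = f ✓


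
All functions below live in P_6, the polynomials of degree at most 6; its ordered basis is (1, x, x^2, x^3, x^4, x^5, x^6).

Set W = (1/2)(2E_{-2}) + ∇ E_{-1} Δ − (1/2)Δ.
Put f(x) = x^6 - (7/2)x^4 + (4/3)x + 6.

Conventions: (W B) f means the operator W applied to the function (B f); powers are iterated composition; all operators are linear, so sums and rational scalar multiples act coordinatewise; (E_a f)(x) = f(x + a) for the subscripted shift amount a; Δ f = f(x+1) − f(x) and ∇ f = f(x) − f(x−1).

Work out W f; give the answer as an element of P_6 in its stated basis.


E_{-2} f = x^6 - 12x^5 + (113/2)x^4 - 132x^3 + 156x^2 - (236/3)x + 34/3
(2E_{-2}) f = 2x^6 - 24x^5 + 113x^4 - 264x^3 + 312x^2 - (472/3)x + 68/3
((1/2)(2E_{-2})) f = x^6 - 12x^5 + (113/2)x^4 - 132x^3 + 156x^2 - (236/3)x + 34/3
Δ f = 6x^5 + 15x^4 + 6x^3 - 6x^2 - 8x - 7/6
E_{-1} Δ f = 6x^5 - 15x^4 + 6x^3 + 6x^2 - 8x + 23/6
∇ (E_{-1} Δ) f = 30x^4 - 120x^3 + 168x^2 - 96x + 13
Δ f = 6x^5 + 15x^4 + 6x^3 - 6x^2 - 8x - 7/6
(-(1/2)Δ) f = -3x^5 - (15/2)x^4 - 3x^3 + 3x^2 + 4x + 7/12
((1/2)(2E_{-2}) + ∇ E_{-1} Δ − (1/2)Δ) f = x^6 - 15x^5 + 79x^4 - 255x^3 + 327x^2 - (512/3)x + 299/12

g(x) = x^6 - 15x^5 + 79x^4 - 255x^3 + 327x^2 - (512/3)x + 299/12


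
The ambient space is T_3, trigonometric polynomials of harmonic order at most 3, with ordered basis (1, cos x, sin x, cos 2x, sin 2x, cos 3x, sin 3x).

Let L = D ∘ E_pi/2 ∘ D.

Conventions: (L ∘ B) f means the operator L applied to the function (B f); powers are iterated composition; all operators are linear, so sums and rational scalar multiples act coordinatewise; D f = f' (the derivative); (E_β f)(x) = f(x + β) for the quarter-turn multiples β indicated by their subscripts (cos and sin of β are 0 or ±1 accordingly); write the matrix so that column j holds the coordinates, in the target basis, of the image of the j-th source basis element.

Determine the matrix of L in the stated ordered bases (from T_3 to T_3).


the matrix is [[0, 0, 0, 0, 0, 0, 0]; [0, 0, -1, 0, 0, 0, 0]; [0, 1, 0, 0, 0, 0, 0]; [0, 0, 0, 4, 0, 0, 0]; [0, 0, 0, 0, 4, 0, 0]; [0, 0, 0, 0, 0, 0, 9]; [0, 0, 0, 0, 0, -9, 0]] (rows listed top to bottom)

image of 1: 0
image of cos x: sin x
image of sin x: -cos x
image of cos 2x: 4cos 2x
image of sin 2x: 4sin 2x
image of cos 3x: -9sin 3x
image of sin 3x: 9cos 3x
each image's coordinates form column j of the matrix


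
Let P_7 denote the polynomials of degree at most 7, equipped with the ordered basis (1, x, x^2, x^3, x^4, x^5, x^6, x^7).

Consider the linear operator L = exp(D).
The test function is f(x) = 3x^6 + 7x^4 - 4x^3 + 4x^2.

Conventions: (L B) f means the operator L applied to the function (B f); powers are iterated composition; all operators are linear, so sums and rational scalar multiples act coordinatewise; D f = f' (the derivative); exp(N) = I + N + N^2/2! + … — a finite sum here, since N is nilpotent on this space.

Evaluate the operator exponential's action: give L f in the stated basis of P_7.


g(x) = 3x^6 + 18x^5 + 52x^4 + 84x^3 + 79x^2 + 42x + 10

order-1 term: 18x^5 + 28x^3 - 12x^2 + 8x
order-2 term: 45x^4 + 42x^2 - 12x + 4
order-3 term: 60x^3 + 28x - 4
order-4 term: 45x^2 + 7
order-5 term: 18x
order-6 term: 3
the series for exp(D) f terminates at order 6
exp(D) f = 3x^6 + 18x^5 + 52x^4 + 84x^3 + 79x^2 + 42x + 10


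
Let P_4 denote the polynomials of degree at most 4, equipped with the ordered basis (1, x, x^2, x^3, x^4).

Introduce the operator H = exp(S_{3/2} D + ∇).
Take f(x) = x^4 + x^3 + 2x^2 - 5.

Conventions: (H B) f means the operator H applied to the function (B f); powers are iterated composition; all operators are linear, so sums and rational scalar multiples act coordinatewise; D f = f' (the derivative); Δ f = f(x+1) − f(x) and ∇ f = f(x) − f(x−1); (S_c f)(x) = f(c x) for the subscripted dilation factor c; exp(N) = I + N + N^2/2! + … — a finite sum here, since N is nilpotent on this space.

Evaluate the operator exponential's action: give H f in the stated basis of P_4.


order-1 term: (35/2)x^3 + (15/4)x^2 + 11x - 2
order-2 term: (1365/16)x^2 - (135/8)x + 143/8
order-3 term: (2275/16)x - 635/16
order-4 term: 2275/32
the series for exp(S_{3/2} D + ∇) f terminates at order 4
exp(S_{3/2} D + ∇) f = x^4 + (37/2)x^3 + (1457/16)x^2 + (2181/16)x + 1353/32

the result is g(x) = x^4 + (37/2)x^3 + (1457/16)x^2 + (2181/16)x + 1353/32


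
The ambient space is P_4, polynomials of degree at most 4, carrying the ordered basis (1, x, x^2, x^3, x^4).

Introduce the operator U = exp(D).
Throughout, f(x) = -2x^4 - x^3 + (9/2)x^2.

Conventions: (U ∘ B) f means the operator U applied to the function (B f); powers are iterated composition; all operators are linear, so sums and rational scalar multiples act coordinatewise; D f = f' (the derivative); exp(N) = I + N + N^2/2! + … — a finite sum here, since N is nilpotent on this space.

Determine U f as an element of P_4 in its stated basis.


the image equals g(x) = -2x^4 - 9x^3 - (21/2)x^2 - 2x + 3/2

order-1 term: -8x^3 - 3x^2 + 9x
order-2 term: -12x^2 - 3x + 9/2
order-3 term: -8x - 1
order-4 term: -2
the series for exp(D) f terminates at order 4
exp(D) f = -2x^4 - 9x^3 - (21/2)x^2 - 2x + 3/2


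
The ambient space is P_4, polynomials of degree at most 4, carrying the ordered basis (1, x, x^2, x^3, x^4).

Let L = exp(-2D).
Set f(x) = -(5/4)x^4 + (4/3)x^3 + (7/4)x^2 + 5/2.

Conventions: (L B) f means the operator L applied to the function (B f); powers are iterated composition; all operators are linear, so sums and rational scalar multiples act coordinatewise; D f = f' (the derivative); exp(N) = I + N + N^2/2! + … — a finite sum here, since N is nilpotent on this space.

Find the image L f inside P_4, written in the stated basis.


the image equals g(x) = -(5/4)x^4 + (34/3)x^3 - (145/4)x^2 + 49x - 127/6

order-1 term: 10x^3 - 8x^2 - 7x
order-2 term: -30x^2 + 16x + 7
order-3 term: 40x - 32/3
order-4 term: -20
the series for exp(-2D) f terminates at order 4
exp(-2D) f = -(5/4)x^4 + (34/3)x^3 - (145/4)x^2 + 49x - 127/6


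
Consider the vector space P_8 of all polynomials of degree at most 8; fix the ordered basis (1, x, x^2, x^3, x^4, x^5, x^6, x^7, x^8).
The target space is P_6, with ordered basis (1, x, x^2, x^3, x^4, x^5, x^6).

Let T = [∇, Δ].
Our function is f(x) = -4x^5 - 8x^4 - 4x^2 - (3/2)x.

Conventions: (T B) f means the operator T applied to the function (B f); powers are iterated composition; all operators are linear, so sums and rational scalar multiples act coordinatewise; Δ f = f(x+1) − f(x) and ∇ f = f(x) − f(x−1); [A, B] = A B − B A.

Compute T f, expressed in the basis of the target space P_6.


Δ f = -20x^4 - 72x^3 - 88x^2 - 60x - 35/2
∇ Δ f = -80x^3 - 96x^2 - 40x - 24
∇ f = -20x^4 + 8x^3 + 8x^2 - 20x + 13/2
Δ ∇ f = -80x^3 - 96x^2 - 40x - 24
[∇, Δ] f = 0

the image equals g(x) = 0


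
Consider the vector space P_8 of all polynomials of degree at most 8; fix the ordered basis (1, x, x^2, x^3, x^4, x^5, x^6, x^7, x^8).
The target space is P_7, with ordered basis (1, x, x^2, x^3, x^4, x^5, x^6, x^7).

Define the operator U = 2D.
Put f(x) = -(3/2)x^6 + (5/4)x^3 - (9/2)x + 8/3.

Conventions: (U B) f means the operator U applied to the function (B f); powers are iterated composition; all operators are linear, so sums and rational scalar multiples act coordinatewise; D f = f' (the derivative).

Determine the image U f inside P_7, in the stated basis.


D f = -9x^5 + (15/4)x^2 - 9/2
(2D) f = -18x^5 + (15/2)x^2 - 9

g(x) = -18x^5 + (15/2)x^2 - 9


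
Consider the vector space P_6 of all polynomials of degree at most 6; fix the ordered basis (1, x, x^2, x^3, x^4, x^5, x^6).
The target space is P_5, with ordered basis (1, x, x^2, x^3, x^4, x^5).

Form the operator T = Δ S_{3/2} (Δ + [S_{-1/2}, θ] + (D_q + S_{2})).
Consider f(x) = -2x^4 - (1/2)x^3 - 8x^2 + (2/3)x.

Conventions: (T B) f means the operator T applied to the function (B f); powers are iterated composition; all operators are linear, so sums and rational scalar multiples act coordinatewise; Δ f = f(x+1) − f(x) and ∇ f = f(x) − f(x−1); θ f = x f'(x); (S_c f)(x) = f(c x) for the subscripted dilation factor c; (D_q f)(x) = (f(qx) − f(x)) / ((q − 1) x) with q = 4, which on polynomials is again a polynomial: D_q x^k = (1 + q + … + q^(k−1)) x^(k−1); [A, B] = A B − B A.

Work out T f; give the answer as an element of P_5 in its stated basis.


the result is g(x) = -648x^3 - (11259/4)x^2 - (10971/4)x - 1997/2

Δ f = -8x^3 - (27/2)x^2 - (51/2)x - 59/6
θ f = -8x^4 - (3/2)x^3 - 16x^2 + (2/3)x
S_{-1/2} θ f = -(1/2)x^4 + (3/16)x^3 - 4x^2 - (1/3)x
S_{-1/2} f = -(1/8)x^4 + (1/16)x^3 - 2x^2 - (1/3)x
θ S_{-1/2} f = -(1/2)x^4 + (3/16)x^3 - 4x^2 - (1/3)x
[S_{-1/2}, θ] f = 0
D_q f = -170x^3 - (21/2)x^2 - 40x + 2/3
S_{2} f = -32x^4 - 4x^3 - 32x^2 + (4/3)x
(D_q + S_{2}) f = -32x^4 - 174x^3 - (85/2)x^2 - (116/3)x + 2/3
(Δ + [S_{-1/2}, θ] + (D_q + S_{2})) f = -32x^4 - 182x^3 - 56x^2 - (385/6)x - 55/6
S_{3/2} (Δ + [S_{-1/2}, θ] + (D_q + S_{2})) f = -162x^4 - (2457/4)x^3 - 126x^2 - (385/4)x - 55/6
Δ S_{3/2} (Δ + [S_{-1/2}, θ] + (D_q + S_{2})) f = -648x^3 - (11259/4)x^2 - (10971/4)x - 1997/2


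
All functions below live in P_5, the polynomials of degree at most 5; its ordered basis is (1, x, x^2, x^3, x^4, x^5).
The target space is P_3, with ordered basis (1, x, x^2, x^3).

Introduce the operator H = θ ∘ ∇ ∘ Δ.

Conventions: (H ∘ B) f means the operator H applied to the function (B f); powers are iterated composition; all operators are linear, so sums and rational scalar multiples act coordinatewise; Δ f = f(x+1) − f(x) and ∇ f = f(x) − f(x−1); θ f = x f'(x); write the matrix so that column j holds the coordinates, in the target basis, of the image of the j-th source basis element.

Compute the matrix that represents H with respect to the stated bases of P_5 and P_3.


the matrix is [[0, 0, 0, 0, 0, 0]; [0, 0, 0, 6, 0, 10]; [0, 0, 0, 0, 24, 0]; [0, 0, 0, 0, 0, 60]] (rows listed top to bottom)

image of 1: 0
image of x: 0
image of x^2: 0
image of x^3: 6x
image of x^4: 24x^2
image of x^5: 60x^3 + 10x
each image's coordinates form column j of the matrix


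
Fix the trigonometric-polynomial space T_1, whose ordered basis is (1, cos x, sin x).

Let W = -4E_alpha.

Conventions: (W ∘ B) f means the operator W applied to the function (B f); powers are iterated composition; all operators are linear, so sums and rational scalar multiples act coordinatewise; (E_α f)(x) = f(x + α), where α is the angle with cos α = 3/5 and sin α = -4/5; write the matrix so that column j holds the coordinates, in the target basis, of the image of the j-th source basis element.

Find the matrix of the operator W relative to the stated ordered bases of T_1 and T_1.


the matrix is [[-4, 0, 0]; [0, -12/5, 16/5]; [0, -16/5, -12/5]] (rows listed top to bottom)

image of 1: -4
image of cos x: -(12/5)cos x - (16/5)sin x
image of sin x: (16/5)cos x - (12/5)sin x
each image's coordinates form column j of the matrix


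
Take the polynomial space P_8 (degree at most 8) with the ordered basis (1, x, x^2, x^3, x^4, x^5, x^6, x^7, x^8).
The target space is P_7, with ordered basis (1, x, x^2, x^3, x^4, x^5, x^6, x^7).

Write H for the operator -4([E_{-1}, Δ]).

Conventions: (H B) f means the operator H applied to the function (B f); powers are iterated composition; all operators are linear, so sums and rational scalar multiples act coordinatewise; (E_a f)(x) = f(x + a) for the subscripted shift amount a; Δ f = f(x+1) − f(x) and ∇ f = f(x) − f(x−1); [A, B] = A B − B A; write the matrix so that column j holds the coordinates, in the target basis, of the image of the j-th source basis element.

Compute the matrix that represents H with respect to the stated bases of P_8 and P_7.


image of 1: 0
image of x: 0
image of x^2: 0
image of x^3: 0
image of x^4: 0
image of x^5: 0
image of x^6: 0
image of x^7: 0
image of x^8: 0
each image's coordinates form column j of the matrix

the matrix is [[0, 0, 0, 0, 0, 0, 0, 0, 0]; [0, 0, 0, 0, 0, 0, 0, 0, 0]; [0, 0, 0, 0, 0, 0, 0, 0, 0]; [0, 0, 0, 0, 0, 0, 0, 0, 0]; [0, 0, 0, 0, 0, 0, 0, 0, 0]; [0, 0, 0, 0, 0, 0, 0, 0, 0]; [0, 0, 0, 0, 0, 0, 0, 0, 0]; [0, 0, 0, 0, 0, 0, 0, 0, 0]] (rows listed top to bottom)


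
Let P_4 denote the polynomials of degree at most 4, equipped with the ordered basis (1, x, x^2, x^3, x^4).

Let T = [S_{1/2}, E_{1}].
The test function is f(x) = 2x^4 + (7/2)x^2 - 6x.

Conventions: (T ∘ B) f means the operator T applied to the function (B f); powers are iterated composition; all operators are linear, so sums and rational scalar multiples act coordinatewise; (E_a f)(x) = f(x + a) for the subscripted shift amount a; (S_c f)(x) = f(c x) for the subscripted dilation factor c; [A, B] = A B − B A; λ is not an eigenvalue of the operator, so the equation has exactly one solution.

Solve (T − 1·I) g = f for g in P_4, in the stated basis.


the result is g(x) = -2x^4 - (1/2)x^3 - (95/16)x^2 - (33/32)x - 233/32

write g with unknown coordinates in the stated basis and equate coefficients in (T − 1·I) g = f
solving from the highest basis element down gives g = -2x^4 - (1/2)x^3 - (95/16)x^2 - (33/32)x - 233/32
check: T g = -(1/2)x^3 - (39/16)x^2 - (225/32)x - 233/32
so T g − 1·g = 2x^4 + (7/2)x^2 - 6x = f ✓


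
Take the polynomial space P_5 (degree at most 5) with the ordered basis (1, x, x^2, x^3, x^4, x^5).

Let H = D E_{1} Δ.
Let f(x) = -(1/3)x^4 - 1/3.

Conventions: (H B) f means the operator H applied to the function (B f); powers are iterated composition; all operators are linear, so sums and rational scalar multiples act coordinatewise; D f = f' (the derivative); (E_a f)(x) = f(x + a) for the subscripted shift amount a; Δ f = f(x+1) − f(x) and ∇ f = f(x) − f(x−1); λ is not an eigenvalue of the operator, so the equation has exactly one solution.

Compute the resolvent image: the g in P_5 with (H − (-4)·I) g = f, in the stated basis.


write g with unknown coordinates in the stated basis and equate coefficients in (H − (-4)·I) g = f
solving from the highest basis element down gives g = -(1/12)x^4 + (1/4)x^2 + (3/4)x + 3/8
check: H g = -x^2 - 3x - 11/6
so H g − (-4)·g = -(1/3)x^4 - 1/3 = f ✓

g(x) = -(1/12)x^4 + (1/4)x^2 + (3/4)x + 3/8


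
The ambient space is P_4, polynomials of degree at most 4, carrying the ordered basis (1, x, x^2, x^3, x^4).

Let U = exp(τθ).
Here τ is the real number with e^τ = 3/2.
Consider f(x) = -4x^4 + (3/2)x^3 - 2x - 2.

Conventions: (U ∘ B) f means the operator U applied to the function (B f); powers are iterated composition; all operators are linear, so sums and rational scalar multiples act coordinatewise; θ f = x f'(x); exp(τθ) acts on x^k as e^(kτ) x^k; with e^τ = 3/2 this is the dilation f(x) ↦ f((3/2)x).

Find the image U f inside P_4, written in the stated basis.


exp(τθ) x^k = e^(kτ) x^k; with e^τ = 3/2 this sends x^k to (3/2)^k x^k
x ↦ 3/2 x
x^3 ↦ 27/8 x^3
x^4 ↦ 81/16 x^4
applying this coordinatewise to f: exp(τθ) f = -(81/4)x^4 + (81/16)x^3 - 3x - 2

the image equals g(x) = -(81/4)x^4 + (81/16)x^3 - 3x - 2


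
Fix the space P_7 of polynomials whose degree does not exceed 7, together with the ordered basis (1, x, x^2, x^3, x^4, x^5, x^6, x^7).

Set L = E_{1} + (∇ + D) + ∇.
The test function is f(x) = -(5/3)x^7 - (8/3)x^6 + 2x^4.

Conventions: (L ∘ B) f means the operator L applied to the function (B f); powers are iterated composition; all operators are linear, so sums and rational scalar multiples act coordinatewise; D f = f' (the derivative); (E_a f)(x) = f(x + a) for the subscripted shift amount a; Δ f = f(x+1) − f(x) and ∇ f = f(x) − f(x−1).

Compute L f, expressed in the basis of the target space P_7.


E_{1} f = -(5/3)x^7 - (43/3)x^6 - 51x^5 - (289/3)x^4 - (311/3)x^3 - 63x^2 - (59/3)x - 7/3
∇ f = -(35/3)x^6 + 19x^5 - (55/3)x^4 + 13x^3 - 7x^2 + (11/3)x - 1
D f = -(35/3)x^6 - 16x^5 + 8x^3
(∇ + D) f = -(70/3)x^6 + 3x^5 - (55/3)x^4 + 21x^3 - 7x^2 + (11/3)x - 1
∇ f = -(35/3)x^6 + 19x^5 - (55/3)x^4 + 13x^3 - 7x^2 + (11/3)x - 1
(E_{1} + (∇ + D) + ∇) f = -(5/3)x^7 - (148/3)x^6 - 29x^5 - 133x^4 - (209/3)x^3 - 77x^2 - (37/3)x - 13/3

g(x) = -(5/3)x^7 - (148/3)x^6 - 29x^5 - 133x^4 - (209/3)x^3 - 77x^2 - (37/3)x - 13/3


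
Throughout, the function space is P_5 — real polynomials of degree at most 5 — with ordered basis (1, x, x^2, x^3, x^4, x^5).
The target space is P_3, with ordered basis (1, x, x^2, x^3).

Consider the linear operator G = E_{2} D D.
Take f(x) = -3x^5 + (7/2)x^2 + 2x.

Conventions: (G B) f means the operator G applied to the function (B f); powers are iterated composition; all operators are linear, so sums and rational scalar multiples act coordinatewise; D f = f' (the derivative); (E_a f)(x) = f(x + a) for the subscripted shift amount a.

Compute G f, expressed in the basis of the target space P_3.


the image equals g(x) = -60x^3 - 360x^2 - 720x - 473

D f = -15x^4 + 7x + 2
D D f = -60x^3 + 7
E_{2} (D D) f = -60x^3 - 360x^2 - 720x - 473


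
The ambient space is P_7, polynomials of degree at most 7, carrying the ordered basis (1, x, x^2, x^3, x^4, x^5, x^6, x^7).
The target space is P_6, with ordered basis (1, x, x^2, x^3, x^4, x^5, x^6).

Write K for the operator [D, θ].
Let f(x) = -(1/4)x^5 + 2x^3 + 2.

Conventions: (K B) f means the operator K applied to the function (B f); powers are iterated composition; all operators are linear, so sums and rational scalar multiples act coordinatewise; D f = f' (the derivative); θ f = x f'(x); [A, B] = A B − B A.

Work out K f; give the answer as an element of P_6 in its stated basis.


θ f = -(5/4)x^5 + 6x^3
D θ f = -(25/4)x^4 + 18x^2
D f = -(5/4)x^4 + 6x^2
θ D f = -5x^4 + 12x^2
[D, θ] f = -(5/4)x^4 + 6x^2

g(x) = -(5/4)x^4 + 6x^2


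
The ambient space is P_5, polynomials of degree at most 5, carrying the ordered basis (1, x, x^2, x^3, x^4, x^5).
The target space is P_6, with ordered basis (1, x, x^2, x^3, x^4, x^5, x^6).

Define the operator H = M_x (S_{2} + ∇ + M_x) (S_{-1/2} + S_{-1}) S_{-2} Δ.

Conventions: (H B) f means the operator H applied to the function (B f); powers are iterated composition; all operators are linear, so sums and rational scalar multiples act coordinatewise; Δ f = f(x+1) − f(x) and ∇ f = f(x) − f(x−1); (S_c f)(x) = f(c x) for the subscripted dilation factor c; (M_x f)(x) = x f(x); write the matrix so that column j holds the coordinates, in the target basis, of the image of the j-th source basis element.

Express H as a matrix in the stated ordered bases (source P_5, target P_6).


the matrix is [[0, 0, 0, 0, 0, 0]; [0, 2, 8, -4, 20, -28]; [0, 2, 14, 50, -22, 202]; [0, 0, 6, 69, 240, -25]; [0, 0, 0, 15, 318, 1110]; [0, 0, 0, 0, 36, 1450]; [0, 0, 0, 0, 0, 85]] (rows listed top to bottom)

image of 1: 0
image of x: 2x^2 + 2x
image of x^2: 6x^3 + 14x^2 + 8x
image of x^3: 15x^4 + 69x^3 + 50x^2 - 4x
image of x^4: 36x^5 + 318x^4 + 240x^3 - 22x^2 + 20x
image of x^5: 85x^6 + 1450x^5 + 1110x^4 - 25x^3 + 202x^2 - 28x
each image's coordinates form column j of the matrix


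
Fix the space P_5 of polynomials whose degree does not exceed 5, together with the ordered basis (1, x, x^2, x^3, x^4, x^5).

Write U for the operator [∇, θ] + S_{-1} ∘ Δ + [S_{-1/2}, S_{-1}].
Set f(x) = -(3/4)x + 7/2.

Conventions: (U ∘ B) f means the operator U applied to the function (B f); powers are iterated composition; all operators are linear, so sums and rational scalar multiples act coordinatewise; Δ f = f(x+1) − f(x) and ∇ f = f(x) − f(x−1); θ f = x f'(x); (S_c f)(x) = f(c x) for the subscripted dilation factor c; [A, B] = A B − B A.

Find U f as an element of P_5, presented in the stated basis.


θ f = -(3/4)x
∇ θ f = -3/4
∇ f = -3/4
θ ∇ f = 0
[∇, θ] f = -3/4
Δ f = -3/4
S_{-1} Δ f = -3/4
S_{-1} f = (3/4)x + 7/2
S_{-1/2} S_{-1} f = -(3/8)x + 7/2
S_{-1/2} f = (3/8)x + 7/2
S_{-1} S_{-1/2} f = -(3/8)x + 7/2
[S_{-1/2}, S_{-1}] f = 0
([∇, θ] + S_{-1} ∘ Δ + [S_{-1/2}, S_{-1}]) f = -3/2

the result is g(x) = -3/2


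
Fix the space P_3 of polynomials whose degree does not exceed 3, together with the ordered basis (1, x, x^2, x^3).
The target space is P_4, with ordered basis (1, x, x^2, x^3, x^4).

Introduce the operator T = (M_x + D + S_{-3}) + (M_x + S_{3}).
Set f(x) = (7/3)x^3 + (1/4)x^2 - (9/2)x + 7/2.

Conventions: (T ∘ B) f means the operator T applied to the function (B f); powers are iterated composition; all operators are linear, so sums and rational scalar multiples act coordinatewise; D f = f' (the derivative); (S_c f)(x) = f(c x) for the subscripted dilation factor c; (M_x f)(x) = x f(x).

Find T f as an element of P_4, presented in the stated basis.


g(x) = (14/3)x^4 + (1/2)x^3 + (5/2)x^2 + (15/2)x + 5/2

M_x f = (7/3)x^4 + (1/4)x^3 - (9/2)x^2 + (7/2)x
D f = 7x^2 + (1/2)x - 9/2
S_{-3} f = -63x^3 + (9/4)x^2 + (27/2)x + 7/2
(M_x + D + S_{-3}) f = (7/3)x^4 - (251/4)x^3 + (19/4)x^2 + (35/2)x - 1
M_x f = (7/3)x^4 + (1/4)x^3 - (9/2)x^2 + (7/2)x
S_{3} f = 63x^3 + (9/4)x^2 - (27/2)x + 7/2
(M_x + S_{3}) f = (7/3)x^4 + (253/4)x^3 - (9/4)x^2 - 10x + 7/2
((M_x + D + S_{-3}) + (M_x + S_{3})) f = (14/3)x^4 + (1/2)x^3 + (5/2)x^2 + (15/2)x + 5/2


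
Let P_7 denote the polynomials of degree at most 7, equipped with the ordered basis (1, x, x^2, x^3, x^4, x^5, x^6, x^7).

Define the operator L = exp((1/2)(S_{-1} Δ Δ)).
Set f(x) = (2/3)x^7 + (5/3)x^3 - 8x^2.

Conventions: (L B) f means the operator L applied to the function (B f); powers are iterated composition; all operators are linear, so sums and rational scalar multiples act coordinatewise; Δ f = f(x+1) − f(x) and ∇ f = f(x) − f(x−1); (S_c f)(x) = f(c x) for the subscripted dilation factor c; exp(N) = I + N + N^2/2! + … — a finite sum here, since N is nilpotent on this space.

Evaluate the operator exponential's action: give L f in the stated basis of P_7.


g(x) = (2/3)x^7 - 14x^5 + 70x^4 - (275/3)x^3 + 202x^2 - (449/3)x + 109

order-1 term: -14x^5 + 70x^4 - (490/3)x^3 + 210x^2 - (449/3)x + 39
order-2 term: 70x^3 + 70x
order-3 term: -70x + 70
the series for exp((1/2)(S_{-1} Δ Δ)) f terminates at order 3
exp((1/2)(S_{-1} Δ Δ)) f = (2/3)x^7 - 14x^5 + 70x^4 - (275/3)x^3 + 202x^2 - (449/3)x + 109


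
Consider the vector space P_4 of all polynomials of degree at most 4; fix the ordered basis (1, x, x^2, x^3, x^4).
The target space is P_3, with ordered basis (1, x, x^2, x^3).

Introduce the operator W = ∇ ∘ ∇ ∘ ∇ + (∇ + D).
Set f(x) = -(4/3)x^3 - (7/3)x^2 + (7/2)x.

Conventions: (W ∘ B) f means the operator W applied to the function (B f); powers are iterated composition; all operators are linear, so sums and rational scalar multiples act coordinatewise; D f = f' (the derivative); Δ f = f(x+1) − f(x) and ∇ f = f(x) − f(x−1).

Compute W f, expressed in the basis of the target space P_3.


the result is g(x) = -8x^2 - (16/3)x

∇ f = -4x^2 - (2/3)x + 9/2
∇ ∇ f = -8x + 10/3
∇ (∇ ∘ ∇) f = -8
∇ f = -4x^2 - (2/3)x + 9/2
D f = -4x^2 - (14/3)x + 7/2
(∇ + D) f = -8x^2 - (16/3)x + 8
(∇ ∘ ∇ ∘ ∇ + (∇ + D)) f = -8x^2 - (16/3)x
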